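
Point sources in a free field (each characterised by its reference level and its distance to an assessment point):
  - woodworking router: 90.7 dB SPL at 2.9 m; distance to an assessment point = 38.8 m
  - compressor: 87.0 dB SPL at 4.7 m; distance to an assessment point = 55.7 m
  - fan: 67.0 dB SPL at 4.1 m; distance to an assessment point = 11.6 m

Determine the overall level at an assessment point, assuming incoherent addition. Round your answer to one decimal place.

First find each source's level at the receiver (point-source: −20·log₁₀(r/r_ref)), then combine on an intensity basis.
woodworking router: 90.7 − 20·log₁₀(38.8/2.9) = 90.7 − 22.53 = 68.17 dB SPL.
compressor: 87.0 − 20·log₁₀(55.7/4.7) = 87.0 − 21.48 = 65.52 dB SPL.
fan: 67.0 − 20·log₁₀(11.6/4.1) = 67.0 − 9.03 = 57.97 dB SPL.
Σ 10^(L/10) = 1.076e+07 → L_total = 10·log₁₀(1.076e+07) = 70.32 dB SPL.

70.3 dB SPL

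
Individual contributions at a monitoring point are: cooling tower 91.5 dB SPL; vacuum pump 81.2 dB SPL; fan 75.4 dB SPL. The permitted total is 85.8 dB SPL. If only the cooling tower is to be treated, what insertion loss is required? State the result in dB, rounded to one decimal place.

Everything except the cooling tower sums to 10^(81.2/10) + 10^(75.4/10) = 1.665e+08 in linear terms, 82.21 dB SPL.
The limit corresponds to 10^(85.8/10) = 3.802e+08; subtracting the fixed part leaves 2.137e+08 for the cooling tower, i.e. 83.30 dB SPL.
So the cooling tower must be reduced from 91.5 to 83.30 dB SPL: IL = 8.20 dB.

8.2 dB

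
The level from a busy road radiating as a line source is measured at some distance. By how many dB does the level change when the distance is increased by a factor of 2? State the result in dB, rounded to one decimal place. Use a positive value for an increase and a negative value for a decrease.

A line source loses 3 dB per doubling of distance; generally ΔL = −10·log₁₀(r₂/r₁).
ΔL = −10·log₁₀(2) = -3.01 dB.

-3.0 dB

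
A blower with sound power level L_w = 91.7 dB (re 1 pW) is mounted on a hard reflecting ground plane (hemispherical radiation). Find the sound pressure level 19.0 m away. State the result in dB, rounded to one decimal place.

58.1 dB

The power spreads over a hemisphere of area 2π·r², so L_p = L_w − 10·log₁₀(2π·r²).
2π·r² = 2268 m², 10·log₁₀ of that is 33.557 dB.
L_p = 91.7 − 33.557 = 58.14 dB.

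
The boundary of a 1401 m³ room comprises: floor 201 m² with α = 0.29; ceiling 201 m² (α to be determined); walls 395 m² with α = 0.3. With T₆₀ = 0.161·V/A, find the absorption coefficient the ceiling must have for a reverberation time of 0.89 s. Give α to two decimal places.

0.38

Required total absorption A = 0.161·1401/0.89 = 253.44 m².
Absorption from the other surfaces = 201·0.29 + 395·0.3 = 176.79 m², so the ceiling must supply 76.65 m² over 201 m².
α = 76.65/201 = 0.381.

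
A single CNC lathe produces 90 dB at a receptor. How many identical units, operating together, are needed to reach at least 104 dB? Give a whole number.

26

The shortfall is 104 − 90 = 14.0 dB, and N units add 10·log₁₀ N, so need 10·log₁₀ N ≥ 14.0.
N ≥ 10^(14.0/10) = 25.119, so N = 26.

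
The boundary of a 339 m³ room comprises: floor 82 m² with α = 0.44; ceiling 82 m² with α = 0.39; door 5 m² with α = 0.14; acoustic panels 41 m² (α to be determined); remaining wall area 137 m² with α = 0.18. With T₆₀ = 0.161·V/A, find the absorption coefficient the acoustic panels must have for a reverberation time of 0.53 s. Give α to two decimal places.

From T₆₀ = 0.161·V/A, the target T₆₀ = 0.53 s needs A = 0.161·339/0.53 = 102.98 m².
Absorption from the other surfaces = 82·0.44 + 82·0.39 + 5·0.14 + 137·0.18 = 93.42 m², so the acoustic panels must supply 9.56 m² over 41 m².
α = 9.56/41 = 0.233.

0.23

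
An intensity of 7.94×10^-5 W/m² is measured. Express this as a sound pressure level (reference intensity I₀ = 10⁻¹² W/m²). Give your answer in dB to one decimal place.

Dividing by I₀ shifts the exponent by 12: I/I₀ = 7.94×10^7.
L = 10·(0.8998 + 7) = 79.00 dB.

79.0 dB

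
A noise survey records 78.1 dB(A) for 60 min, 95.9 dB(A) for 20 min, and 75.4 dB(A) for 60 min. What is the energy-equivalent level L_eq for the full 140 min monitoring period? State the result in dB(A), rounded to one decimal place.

The energy average is taken in the linear domain: L_eq = 10·log₁₀[(Σ tᵢ·10^(Lᵢ/10))/T], T = 140 min.
Σ tᵢ·10^(Lᵢ/10) = 60·10^(78.1/10) + 20·10^(95.9/10) + 60·10^(75.4/10) = 8.376e+10.
L_eq = 10·log₁₀(8.376e+10/140) = 87.77 dB(A).

87.8 dB(A)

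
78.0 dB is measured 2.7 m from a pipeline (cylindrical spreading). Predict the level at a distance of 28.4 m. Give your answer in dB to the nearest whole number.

68 dB

Line-source attenuation: ΔL = 10·log₁₀(r₂/r₁) = 10·log₁₀(28.4/2.7) = 10.220 dB.
L₂ = 78.0 − 10·log₁₀(28.4/2.7) = 78.0 − 10.220 = 67.78 dB.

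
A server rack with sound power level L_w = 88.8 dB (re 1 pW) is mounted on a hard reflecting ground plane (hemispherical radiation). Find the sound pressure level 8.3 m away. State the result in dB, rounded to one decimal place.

62.4 dB

Free-field hemispherical radiation: L_p = L_w − 10·log₁₀(2π·r²), r = 8.3 m.
2π·r² = 432.8 m², 10·log₁₀ of that is 26.363 dB.
L_p = 88.8 − 26.363 = 62.44 dB.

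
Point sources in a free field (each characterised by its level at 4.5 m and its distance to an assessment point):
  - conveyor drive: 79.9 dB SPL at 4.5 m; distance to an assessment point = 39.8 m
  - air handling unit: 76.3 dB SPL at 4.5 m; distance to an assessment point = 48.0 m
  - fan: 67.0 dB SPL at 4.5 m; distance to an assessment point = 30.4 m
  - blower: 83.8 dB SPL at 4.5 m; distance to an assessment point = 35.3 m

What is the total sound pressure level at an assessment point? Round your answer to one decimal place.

Propagate each source to the receiver with L = L_ref − 20·log₁₀(r/r_ref), then add intensities.
conveyor drive: 79.9 − 20·log₁₀(39.8/4.5) = 79.9 − 18.93 = 60.97 dB SPL.
air handling unit: 76.3 − 20·log₁₀(48.0/4.5) = 76.3 − 20.56 = 55.74 dB SPL.
fan: 67.0 − 20·log₁₀(30.4/4.5) = 67.0 − 16.59 = 50.41 dB SPL.
blower: 83.8 − 20·log₁₀(35.3/4.5) = 83.8 − 17.89 = 65.91 dB SPL.
Σ 10^(L/10) = 5.632e+06 → L_total = 10·log₁₀(5.632e+06) = 67.51 dB SPL.

67.5 dB SPL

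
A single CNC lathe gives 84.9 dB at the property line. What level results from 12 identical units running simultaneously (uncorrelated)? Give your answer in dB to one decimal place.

N identical incoherent sources raise the level by 10·log₁₀ N.
L_total = 84.9 + 10·log₁₀(12) = 84.9 + 10.792 = 95.69 dB.

95.7 dB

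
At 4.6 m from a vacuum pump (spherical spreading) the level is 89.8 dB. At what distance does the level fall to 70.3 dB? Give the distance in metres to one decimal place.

Point-source spreading drops the level by 20·log₁₀(r₂/r₁); inverting, r₂/r₁ = 10^(ΔL/20).
r₂ = 4.6·10^((89.8−70.3)/20) = 4.6·10^(19.5/20) = 43.43 m.

43.4 m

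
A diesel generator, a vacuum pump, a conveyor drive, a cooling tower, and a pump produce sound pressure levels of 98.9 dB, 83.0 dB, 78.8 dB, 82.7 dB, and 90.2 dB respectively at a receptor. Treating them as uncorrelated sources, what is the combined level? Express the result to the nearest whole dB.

100 dB

Incoherent sources combine by intensity addition: L_total = 10·log₁₀(Σ 10^(L_i/10)).
Σ 10^(L/10) = 10^(98.9/10) + 10^(83.0/10) + 10^(78.8/10) + 10^(82.7/10) + 10^(90.2/10) = 9.271e+09.
L_total = 10·log₁₀(9.271e+09) = 99.67 dB.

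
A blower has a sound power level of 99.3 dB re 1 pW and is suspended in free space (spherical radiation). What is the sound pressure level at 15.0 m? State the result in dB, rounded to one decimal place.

64.8 dB

Free-field spherical radiation: L_p = L_w − 10·log₁₀(4π·r²), r = 15.0 m.
4π·r² = 2827 m², 10·log₁₀ of that is 34.514 dB.
L_p = 99.3 − 34.514 = 64.79 dB.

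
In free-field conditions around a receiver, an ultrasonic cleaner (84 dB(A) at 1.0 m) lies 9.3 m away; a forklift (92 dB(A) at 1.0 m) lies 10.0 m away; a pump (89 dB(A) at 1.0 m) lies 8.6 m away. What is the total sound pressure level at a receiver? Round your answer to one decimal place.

74.7 dB(A)

Propagate each source to the receiver with L = L_ref − 20·log₁₀(r/r_ref), then add intensities.
ultrasonic cleaner: 84 − 20·log₁₀(9.3/1.0) = 84 − 19.37 = 64.63 dB(A).
forklift: 92 − 20·log₁₀(10.0/1.0) = 92 − 20.00 = 72.00 dB(A).
pump: 89 − 20·log₁₀(8.6/1.0) = 89 − 18.69 = 70.31 dB(A).
Σ 10^(L/10) = 2.949e+07 → L_total = 10·log₁₀(2.949e+07) = 74.70 dB(A).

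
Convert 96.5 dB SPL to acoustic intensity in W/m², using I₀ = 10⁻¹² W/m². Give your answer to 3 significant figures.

I/I₀ = 10^(96.5/10) = 4.467e+09, so I = 4.467e+09 × 10⁻¹² W/m².

0.00447 W/m²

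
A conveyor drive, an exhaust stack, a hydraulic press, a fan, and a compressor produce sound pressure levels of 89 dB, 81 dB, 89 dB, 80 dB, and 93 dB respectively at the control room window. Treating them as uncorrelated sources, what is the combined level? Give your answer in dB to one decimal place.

95.8 dB

Incoherent sources combine by intensity addition: L_total = 10·log₁₀(Σ 10^(L_i/10)).
Σ 10^(L/10) = 10^(89/10) + 10^(81/10) + 10^(89/10) + 10^(80/10) + 10^(93/10) = 3.810e+09.
L_total = 10·log₁₀(3.810e+09) = 95.81 dB.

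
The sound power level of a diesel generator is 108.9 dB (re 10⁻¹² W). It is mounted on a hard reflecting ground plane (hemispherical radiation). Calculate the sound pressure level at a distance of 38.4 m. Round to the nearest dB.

69 dB

The power spreads over a hemisphere of area 2π·r², so L_p = L_w − 10·log₁₀(2π·r²).
2π·r² = 9265 m², 10·log₁₀ of that is 39.668 dB.
L_p = 108.9 − 39.668 = 69.23 dB.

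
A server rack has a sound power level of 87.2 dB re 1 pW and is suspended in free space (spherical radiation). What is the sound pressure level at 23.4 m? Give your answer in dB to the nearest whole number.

The power spreads over a sphere of area 4π·r², so L_p = L_w − 10·log₁₀(4π·r²).
4π·r² = 6881 m², 10·log₁₀ of that is 38.376 dB.
L_p = 87.2 − 38.376 = 48.82 dB.

49 dB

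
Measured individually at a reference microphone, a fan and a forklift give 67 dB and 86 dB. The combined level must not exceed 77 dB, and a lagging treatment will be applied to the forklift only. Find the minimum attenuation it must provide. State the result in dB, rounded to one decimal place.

9.5 dB

The untreated sources together contribute 10^(67/10) = 5.012e+06, i.e. 67.00 dB.
The limit corresponds to 10^(77/10) = 5.012e+07; subtracting the fixed part leaves 4.511e+07 for the forklift, i.e. 76.54 dB.
Required insertion loss = 86 − 76.54 = 9.46 dB.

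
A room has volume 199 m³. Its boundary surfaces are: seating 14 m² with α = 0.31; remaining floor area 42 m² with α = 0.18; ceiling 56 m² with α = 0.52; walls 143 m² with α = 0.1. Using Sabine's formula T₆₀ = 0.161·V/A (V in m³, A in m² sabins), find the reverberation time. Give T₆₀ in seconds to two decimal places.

Summing Sᵢαᵢ: 14·0.31 + 42·0.18 + 56·0.52 + 143·0.1 = 55.32 m².
T₆₀ = 0.161·V/A = 0.161·199/55.32 = 0.579 s.

0.58 s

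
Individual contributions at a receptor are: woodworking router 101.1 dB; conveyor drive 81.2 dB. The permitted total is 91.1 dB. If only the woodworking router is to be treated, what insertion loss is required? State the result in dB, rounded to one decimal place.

10.5 dB

The untreated sources together contribute 10^(81.2/10) = 1.318e+08, i.e. 81.20 dB.
To meet 91.1 dB overall, the treated woodworking router may contribute at most 10^(91.1/10) − 1.318e+08 = 1.156e+09, i.e. 90.63 dB.
So the woodworking router must be reduced from 101.1 to 90.63 dB: IL = 10.47 dB.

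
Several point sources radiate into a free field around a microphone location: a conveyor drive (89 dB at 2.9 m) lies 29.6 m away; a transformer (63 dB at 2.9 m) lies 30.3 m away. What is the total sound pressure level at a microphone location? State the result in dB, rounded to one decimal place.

68.8 dB

Propagate each source to the receiver with L = L_ref − 20·log₁₀(r/r_ref), then add intensities.
conveyor drive: 89 − 20·log₁₀(29.6/2.9) = 89 − 20.18 = 68.82 dB.
transformer: 63 − 20·log₁₀(30.3/2.9) = 63 − 20.38 = 42.62 dB.
Σ 10^(L/10) = 7.643e+06 → L_total = 10·log₁₀(7.643e+06) = 68.83 dB.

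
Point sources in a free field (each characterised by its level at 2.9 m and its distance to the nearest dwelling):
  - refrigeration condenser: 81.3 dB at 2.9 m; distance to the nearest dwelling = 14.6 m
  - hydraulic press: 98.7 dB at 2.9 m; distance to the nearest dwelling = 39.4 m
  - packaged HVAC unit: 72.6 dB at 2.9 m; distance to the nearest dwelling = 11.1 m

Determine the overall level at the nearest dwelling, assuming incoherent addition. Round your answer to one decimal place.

Propagate each source to the receiver with L = L_ref − 20·log₁₀(r/r_ref), then add intensities.
refrigeration condenser: 81.3 − 20·log₁₀(14.6/2.9) = 81.3 − 14.04 = 67.26 dB.
hydraulic press: 98.7 − 20·log₁₀(39.4/2.9) = 98.7 − 22.66 = 76.04 dB.
packaged HVAC unit: 72.6 − 20·log₁₀(11.1/2.9) = 72.6 − 11.66 = 60.94 dB.
Σ 10^(L/10) = 4.673e+07 → L_total = 10·log₁₀(4.673e+07) = 76.70 dB.

76.7 dB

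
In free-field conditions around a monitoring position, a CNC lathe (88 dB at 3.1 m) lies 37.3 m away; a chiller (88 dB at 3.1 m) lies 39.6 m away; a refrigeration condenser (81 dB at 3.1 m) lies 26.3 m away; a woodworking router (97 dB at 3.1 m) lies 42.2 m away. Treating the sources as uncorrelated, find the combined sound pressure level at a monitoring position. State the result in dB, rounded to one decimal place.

Apply inverse-square spreading to bring every level to the receiver, then sum 10^(L/10).
CNC lathe: 88 − 20·log₁₀(37.3/3.1) = 88 − 21.61 = 66.39 dB.
chiller: 88 − 20·log₁₀(39.6/3.1) = 88 − 22.13 = 65.87 dB.
refrigeration condenser: 81 − 20·log₁₀(26.3/3.1) = 81 − 18.57 = 62.43 dB.
woodworking router: 97 − 20·log₁₀(42.2/3.1) = 97 − 22.68 = 74.32 dB.
Σ 10^(L/10) = 3.702e+07 → L_total = 10·log₁₀(3.702e+07) = 75.68 dB.

75.7 dB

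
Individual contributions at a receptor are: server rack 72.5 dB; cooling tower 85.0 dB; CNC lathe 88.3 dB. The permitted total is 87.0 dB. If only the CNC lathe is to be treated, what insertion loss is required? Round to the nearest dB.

Fixed contribution from the other sources: Σ 10^(L/10) = 10^(72.5/10) + 10^(85.0/10) = 3.340e+08 (85.24 dB).
To meet 87.0 dB overall, the treated CNC lathe may contribute at most 10^(87.0/10) − 3.340e+08 = 1.672e+08, i.e. 82.23 dB.
Required insertion loss = 88.3 − 82.23 = 6.07 dB.

6 dB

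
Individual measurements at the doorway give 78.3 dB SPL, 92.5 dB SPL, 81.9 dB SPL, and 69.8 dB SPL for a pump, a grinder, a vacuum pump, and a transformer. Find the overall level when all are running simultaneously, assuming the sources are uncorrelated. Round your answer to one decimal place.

Incoherent sources combine by intensity addition: L_total = 10·log₁₀(Σ 10^(L_i/10)).
Σ 10^(L/10) = 10^(78.3/10) + 10^(92.5/10) + 10^(81.9/10) + 10^(69.8/10) = 2.010e+09.
L_total = 10·log₁₀(2.010e+09) = 93.03 dB SPL.

93.0 dB SPL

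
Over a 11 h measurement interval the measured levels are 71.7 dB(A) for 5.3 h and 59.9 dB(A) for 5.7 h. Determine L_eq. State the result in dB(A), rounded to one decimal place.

68.8 dB(A)

Weight each interval's intensity by its duration and average over T = 11 h:
Σ tᵢ·10^(Lᵢ/10) = 5.3·10^(71.7/10) + 5.7·10^(59.9/10) = 8.396e+07.
L_eq = 10·log₁₀(8.396e+07/11) = 68.83 dB(A).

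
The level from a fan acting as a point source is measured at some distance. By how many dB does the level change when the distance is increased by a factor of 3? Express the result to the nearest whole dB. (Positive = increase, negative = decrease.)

A point source loses 6 dB per doubling of distance; generally ΔL = −20·log₁₀(r₂/r₁).
ΔL = −20·log₁₀(3) = -9.54 dB.

-10 dB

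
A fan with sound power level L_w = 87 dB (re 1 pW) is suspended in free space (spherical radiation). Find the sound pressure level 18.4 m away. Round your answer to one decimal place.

50.7 dB

The power spreads over a sphere of area 4π·r², so L_p = L_w − 10·log₁₀(4π·r²).
4π·r² = 4254 m², 10·log₁₀ of that is 36.288 dB.
L_p = 87 − 36.288 = 50.71 dB.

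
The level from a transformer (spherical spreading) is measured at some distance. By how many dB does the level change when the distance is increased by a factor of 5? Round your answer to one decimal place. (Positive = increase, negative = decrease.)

With spherical spreading the level changes by −20·log₁₀(r₂/r₁).
ΔL = −20·log₁₀(5) = -13.98 dB.

-14.0 dB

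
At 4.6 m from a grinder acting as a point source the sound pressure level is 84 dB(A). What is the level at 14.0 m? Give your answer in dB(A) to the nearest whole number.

For a point source, L₂ = L₁ − 20·log₁₀(r₂/r₁).
L₂ = 84 − 20·log₁₀(14.0/4.6) = 84 − 9.667 = 74.33 dB(A).

74 dB(A)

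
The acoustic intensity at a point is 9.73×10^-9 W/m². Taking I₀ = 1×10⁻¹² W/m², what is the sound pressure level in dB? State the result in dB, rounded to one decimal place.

39.9 dB

L = 10·log₁₀(I/I₀) = 10·log₁₀(9.73×10^-9/10⁻¹²) = 10·log₁₀(9.73×10^3).
L = 10·(0.9881 + 3) = 39.88 dB.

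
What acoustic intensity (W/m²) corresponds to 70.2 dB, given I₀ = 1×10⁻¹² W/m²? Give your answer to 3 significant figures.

I = I₀·10^(L/10) = 10⁻¹² × 10^(70.2/10) = 10^(-4.980).

1.05e-05 W/m²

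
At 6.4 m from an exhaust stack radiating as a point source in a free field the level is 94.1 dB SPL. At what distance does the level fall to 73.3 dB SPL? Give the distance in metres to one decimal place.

Point-source spreading drops the level by 20·log₁₀(r₂/r₁); inverting, r₂/r₁ = 10^(ΔL/20).
r₂ = 6.4·10^((94.1−73.3)/20) = 6.4·10^(20.8/20) = 70.17 m.

70.2 m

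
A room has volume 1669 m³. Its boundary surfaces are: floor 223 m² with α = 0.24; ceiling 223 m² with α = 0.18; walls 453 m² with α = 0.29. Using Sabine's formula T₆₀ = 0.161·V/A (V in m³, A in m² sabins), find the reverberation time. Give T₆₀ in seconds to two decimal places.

1.19 s

A = Σ Sᵢαᵢ = 223·0.24 + 223·0.18 + 453·0.29 = 225.03 m².
T₆₀ = 0.161·V/A = 0.161·1669/225.03 = 1.194 s.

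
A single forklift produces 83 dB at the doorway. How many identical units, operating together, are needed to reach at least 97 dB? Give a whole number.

26

The shortfall is 97 − 83 = 14.0 dB, and N units add 10·log₁₀ N, so need 10·log₁₀ N ≥ 14.0.
N ≥ 10^(14.0/10) = 25.119, so N = 26.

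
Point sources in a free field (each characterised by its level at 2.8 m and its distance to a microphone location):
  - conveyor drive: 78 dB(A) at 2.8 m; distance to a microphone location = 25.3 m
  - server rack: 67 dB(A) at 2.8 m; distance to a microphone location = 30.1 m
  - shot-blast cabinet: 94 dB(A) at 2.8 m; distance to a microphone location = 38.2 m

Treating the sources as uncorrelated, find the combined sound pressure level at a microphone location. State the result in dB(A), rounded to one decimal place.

71.6 dB(A)

First find each source's level at the receiver (point-source: −20·log₁₀(r/r_ref)), then combine on an intensity basis.
conveyor drive: 78 − 20·log₁₀(25.3/2.8) = 78 − 19.12 = 58.88 dB(A).
server rack: 67 − 20·log₁₀(30.1/2.8) = 67 − 20.63 = 46.37 dB(A).
shot-blast cabinet: 94 − 20·log₁₀(38.2/2.8) = 94 − 22.70 = 71.30 dB(A).
Σ 10^(L/10) = 1.431e+07 → L_total = 10·log₁₀(1.431e+07) = 71.56 dB(A).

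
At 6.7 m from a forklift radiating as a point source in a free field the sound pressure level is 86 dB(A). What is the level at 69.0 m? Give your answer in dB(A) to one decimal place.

Spherical spreading from a point source gives a 20·log₁₀(r₂/r₁) drop.
L₂ = 86 − 20·log₁₀(69.0/6.7) = 86 − 20.255 = 65.74 dB(A).

65.7 dB(A)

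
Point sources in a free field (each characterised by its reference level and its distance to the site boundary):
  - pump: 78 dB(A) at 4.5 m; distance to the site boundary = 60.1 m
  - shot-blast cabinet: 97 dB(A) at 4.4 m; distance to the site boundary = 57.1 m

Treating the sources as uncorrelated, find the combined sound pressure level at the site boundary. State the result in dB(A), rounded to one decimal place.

Propagate each source to the receiver with L = L_ref − 20·log₁₀(r/r_ref), then add intensities.
pump: 78 − 20·log₁₀(60.1/4.5) = 78 − 22.51 = 55.49 dB(A).
shot-blast cabinet: 97 − 20·log₁₀(57.1/4.4) = 97 − 22.26 = 74.74 dB(A).
Σ 10^(L/10) = 3.011e+07 → L_total = 10·log₁₀(3.011e+07) = 74.79 dB(A).

74.8 dB(A)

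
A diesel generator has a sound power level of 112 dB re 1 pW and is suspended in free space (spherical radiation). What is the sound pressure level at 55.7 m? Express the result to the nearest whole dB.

The power spreads over a sphere of area 4π·r², so L_p = L_w − 10·log₁₀(4π·r²).
4π·r² = 3.899e+04 m², 10·log₁₀ of that is 45.909 dB.
L_p = 112 − 45.909 = 66.09 dB.

66 dB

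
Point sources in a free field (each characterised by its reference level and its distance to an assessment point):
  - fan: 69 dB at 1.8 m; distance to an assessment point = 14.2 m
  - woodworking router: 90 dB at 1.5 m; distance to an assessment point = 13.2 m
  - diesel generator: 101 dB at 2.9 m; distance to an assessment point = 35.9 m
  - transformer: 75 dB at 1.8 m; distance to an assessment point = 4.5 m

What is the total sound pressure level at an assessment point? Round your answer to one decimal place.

80.0 dB

Propagate each source to the receiver with L = L_ref − 20·log₁₀(r/r_ref), then add intensities.
fan: 69 − 20·log₁₀(14.2/1.8) = 69 − 17.94 = 51.06 dB.
woodworking router: 90 − 20·log₁₀(13.2/1.5) = 90 − 18.89 = 71.11 dB.
diesel generator: 101 − 20·log₁₀(35.9/2.9) = 101 − 21.85 = 79.15 dB.
transformer: 75 − 20·log₁₀(4.5/1.8) = 75 − 7.96 = 67.04 dB.
Σ 10^(L/10) = 1.003e+08 → L_total = 10·log₁₀(1.003e+08) = 80.01 dB.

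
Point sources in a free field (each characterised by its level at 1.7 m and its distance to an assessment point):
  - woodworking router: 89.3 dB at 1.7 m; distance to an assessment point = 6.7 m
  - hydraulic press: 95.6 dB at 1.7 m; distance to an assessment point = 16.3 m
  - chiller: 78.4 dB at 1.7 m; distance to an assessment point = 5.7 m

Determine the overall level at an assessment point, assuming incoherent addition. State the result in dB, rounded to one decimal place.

80.0 dB

Propagate each source to the receiver with L = L_ref − 20·log₁₀(r/r_ref), then add intensities.
woodworking router: 89.3 − 20·log₁₀(6.7/1.7) = 89.3 − 11.91 = 77.39 dB.
hydraulic press: 95.6 − 20·log₁₀(16.3/1.7) = 95.6 − 19.63 = 75.97 dB.
chiller: 78.4 − 20·log₁₀(5.7/1.7) = 78.4 − 10.51 = 67.89 dB.
Σ 10^(L/10) = 1.004e+08 → L_total = 10·log₁₀(1.004e+08) = 80.02 dB.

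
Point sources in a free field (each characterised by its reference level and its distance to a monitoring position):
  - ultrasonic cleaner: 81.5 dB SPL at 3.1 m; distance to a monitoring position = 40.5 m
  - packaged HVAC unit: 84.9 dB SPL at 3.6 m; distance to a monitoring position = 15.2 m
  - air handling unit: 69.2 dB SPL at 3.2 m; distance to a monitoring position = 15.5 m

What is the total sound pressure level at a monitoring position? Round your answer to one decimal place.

Apply inverse-square spreading to bring every level to the receiver, then sum 10^(L/10).
ultrasonic cleaner: 81.5 − 20·log₁₀(40.5/3.1) = 81.5 − 22.32 = 59.18 dB SPL.
packaged HVAC unit: 84.9 − 20·log₁₀(15.2/3.6) = 84.9 − 12.51 = 72.39 dB SPL.
air handling unit: 69.2 − 20·log₁₀(15.5/3.2) = 69.2 − 13.70 = 55.50 dB SPL.
Σ 10^(L/10) = 1.852e+07 → L_total = 10·log₁₀(1.852e+07) = 72.68 dB SPL.

72.7 dB SPL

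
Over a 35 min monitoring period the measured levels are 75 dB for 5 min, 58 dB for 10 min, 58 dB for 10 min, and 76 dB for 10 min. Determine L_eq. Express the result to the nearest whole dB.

Weight each interval's intensity by its duration and average over T = 35 min:
Σ tᵢ·10^(Lᵢ/10) = 5·10^(75/10) + 10·10^(58/10) + 10·10^(58/10) + 10·10^(76/10) = 5.688e+08.
L_eq = 10·log₁₀(5.688e+08/35) = 72.11 dB.

72 dB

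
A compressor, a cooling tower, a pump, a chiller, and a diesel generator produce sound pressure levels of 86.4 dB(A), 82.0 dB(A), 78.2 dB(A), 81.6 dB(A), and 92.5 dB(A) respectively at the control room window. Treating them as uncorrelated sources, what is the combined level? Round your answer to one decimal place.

94.1 dB(A)

For uncorrelated sources the intensities add, so convert each level to linear form, sum, and take 10·log₁₀ of the total.
Σ 10^(L/10) = 10^(86.4/10) + 10^(82.0/10) + 10^(78.2/10) + 10^(81.6/10) + 10^(92.5/10) = 2.584e+09.
L_total = 10·log₁₀(2.584e+09) = 94.12 dB(A).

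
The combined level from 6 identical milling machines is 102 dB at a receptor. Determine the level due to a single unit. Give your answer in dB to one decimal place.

Dividing the total intensity by 6 lowers the level by 10·log₁₀ 6 = 7.782 dB: L₁ = 102 − 7.782.

94.2 dB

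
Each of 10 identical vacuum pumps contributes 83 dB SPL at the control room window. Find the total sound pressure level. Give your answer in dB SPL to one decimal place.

N identical incoherent sources raise the level by 10·log₁₀ N.
L_total = 83 + 10·log₁₀(10) = 83 + 10.000 = 93.00 dB SPL.

93.0 dB SPL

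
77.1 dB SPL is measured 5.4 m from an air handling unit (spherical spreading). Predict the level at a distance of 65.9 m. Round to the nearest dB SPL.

Spherical spreading from a point source gives a 20·log₁₀(r₂/r₁) drop.
L₂ = 77.1 − 20·log₁₀(65.9/5.4) = 77.1 − 21.730 = 55.37 dB SPL.

55 dB SPL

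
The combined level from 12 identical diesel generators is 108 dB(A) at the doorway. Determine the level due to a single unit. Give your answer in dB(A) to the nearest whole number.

12 equal contributions raise the level by 10·log₁₀ 12 = 10.792 dB, so each unit alone gives 108 − 10.792.

97 dB(A)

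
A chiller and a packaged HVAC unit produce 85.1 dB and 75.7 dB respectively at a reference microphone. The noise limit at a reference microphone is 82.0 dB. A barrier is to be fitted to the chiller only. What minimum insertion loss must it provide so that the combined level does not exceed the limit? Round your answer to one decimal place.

4.3 dB

Everything except the chiller sums to 10^(75.7/10) = 3.715e+07 in linear terms, 75.70 dB.
To meet 82.0 dB overall, the treated chiller may contribute at most 10^(82.0/10) − 3.715e+07 = 1.213e+08, i.e. 80.84 dB.
Required insertion loss = 85.1 − 80.84 = 4.26 dB.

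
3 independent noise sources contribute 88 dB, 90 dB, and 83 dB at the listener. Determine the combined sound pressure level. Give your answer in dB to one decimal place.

92.6 dB

Incoherent sources combine by intensity addition: L_total = 10·log₁₀(Σ 10^(L_i/10)).
Σ 10^(L/10) = 10^(88/10) + 10^(90/10) + 10^(83/10) = 1.830e+09.
L_total = 10·log₁₀(1.830e+09) = 92.63 dB.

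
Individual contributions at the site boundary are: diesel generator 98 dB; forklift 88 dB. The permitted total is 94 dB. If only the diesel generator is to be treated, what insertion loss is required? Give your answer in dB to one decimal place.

Everything except the diesel generator sums to 10^(88/10) = 6.310e+08 in linear terms, 88.00 dB.
The limit corresponds to 10^(94/10) = 2.512e+09; subtracting the fixed part leaves 1.881e+09 for the diesel generator, i.e. 92.74 dB.
Required insertion loss = 98 − 92.74 = 5.26 dB.

5.3 dB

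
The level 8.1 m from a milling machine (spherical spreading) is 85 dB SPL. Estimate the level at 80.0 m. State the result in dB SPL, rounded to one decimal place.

Spherical spreading from a point source gives a 20·log₁₀(r₂/r₁) drop.
L₂ = 85 − 20·log₁₀(80.0/8.1) = 85 − 19.892 = 65.11 dB SPL.

65.1 dB SPL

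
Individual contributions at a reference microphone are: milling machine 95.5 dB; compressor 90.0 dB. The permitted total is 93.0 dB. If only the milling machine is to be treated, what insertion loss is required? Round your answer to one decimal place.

5.5 dB

Fixed contribution from the other source: Σ 10^(L/10) = 10^(90.0/10) = 1.000e+09 (90.00 dB).
The limit corresponds to 10^(93.0/10) = 1.995e+09; subtracting the fixed part leaves 9.953e+08 for the milling machine, i.e. 89.98 dB.
So the milling machine must be reduced from 95.5 to 89.98 dB: IL = 5.52 dB.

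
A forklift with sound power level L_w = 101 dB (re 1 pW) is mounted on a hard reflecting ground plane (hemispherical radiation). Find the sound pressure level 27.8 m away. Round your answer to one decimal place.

64.1 dB

Free-field hemispherical radiation: L_p = L_w − 10·log₁₀(2π·r²), r = 27.8 m.
2π·r² = 4856 m², 10·log₁₀ of that is 36.863 dB.
L_p = 101 − 36.863 = 64.14 dB.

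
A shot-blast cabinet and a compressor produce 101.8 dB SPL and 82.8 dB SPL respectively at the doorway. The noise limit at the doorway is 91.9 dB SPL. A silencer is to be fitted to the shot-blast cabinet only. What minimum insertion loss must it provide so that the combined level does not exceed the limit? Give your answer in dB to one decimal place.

10.5 dB

Fixed contribution from the other source: Σ 10^(L/10) = 10^(82.8/10) = 1.905e+08 (82.80 dB SPL).
The limit corresponds to 10^(91.9/10) = 1.549e+09; subtracting the fixed part leaves 1.358e+09 for the shot-blast cabinet, i.e. 91.33 dB SPL.
So the shot-blast cabinet must be reduced from 101.8 to 91.33 dB SPL: IL = 10.47 dB.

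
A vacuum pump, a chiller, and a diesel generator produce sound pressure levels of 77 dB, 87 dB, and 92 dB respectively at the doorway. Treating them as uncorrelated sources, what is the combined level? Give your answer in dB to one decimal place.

For uncorrelated sources the intensities add, so convert each level to linear form, sum, and take 10·log₁₀ of the total.
Σ 10^(L/10) = 10^(77/10) + 10^(87/10) + 10^(92/10) = 2.136e+09.
L_total = 10·log₁₀(2.136e+09) = 93.30 dB.

93.3 dB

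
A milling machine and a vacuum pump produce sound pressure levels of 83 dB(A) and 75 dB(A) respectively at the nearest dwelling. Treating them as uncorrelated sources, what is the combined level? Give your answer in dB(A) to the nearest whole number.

84 dB(A)

Incoherent sources combine by intensity addition: L_total = 10·log₁₀(Σ 10^(L_i/10)).
Σ 10^(L/10) = 10^(83/10) + 10^(75/10) = 2.311e+08.
L_total = 10·log₁₀(2.311e+08) = 83.64 dB(A).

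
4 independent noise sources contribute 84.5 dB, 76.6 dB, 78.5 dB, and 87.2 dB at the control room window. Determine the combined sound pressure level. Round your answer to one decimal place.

89.7 dB

Incoherent sources combine by intensity addition: L_total = 10·log₁₀(Σ 10^(L_i/10)).
Σ 10^(L/10) = 10^(84.5/10) + 10^(76.6/10) + 10^(78.5/10) + 10^(87.2/10) = 9.231e+08.
L_total = 10·log₁₀(9.231e+08) = 89.65 dB.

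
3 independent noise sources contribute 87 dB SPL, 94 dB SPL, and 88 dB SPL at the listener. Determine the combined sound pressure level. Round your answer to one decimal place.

95.6 dB SPL

For uncorrelated sources the intensities add, so convert each level to linear form, sum, and take 10·log₁₀ of the total.
Σ 10^(L/10) = 10^(87/10) + 10^(94/10) + 10^(88/10) = 3.644e+09.
L_total = 10·log₁₀(3.644e+09) = 95.62 dB SPL.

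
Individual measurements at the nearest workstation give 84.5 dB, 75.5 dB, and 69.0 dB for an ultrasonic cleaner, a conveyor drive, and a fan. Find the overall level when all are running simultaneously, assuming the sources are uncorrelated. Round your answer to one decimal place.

85.1 dB

For uncorrelated sources the intensities add, so convert each level to linear form, sum, and take 10·log₁₀ of the total.
Σ 10^(L/10) = 10^(84.5/10) + 10^(75.5/10) + 10^(69.0/10) = 3.253e+08.
L_total = 10·log₁₀(3.253e+08) = 85.12 dB.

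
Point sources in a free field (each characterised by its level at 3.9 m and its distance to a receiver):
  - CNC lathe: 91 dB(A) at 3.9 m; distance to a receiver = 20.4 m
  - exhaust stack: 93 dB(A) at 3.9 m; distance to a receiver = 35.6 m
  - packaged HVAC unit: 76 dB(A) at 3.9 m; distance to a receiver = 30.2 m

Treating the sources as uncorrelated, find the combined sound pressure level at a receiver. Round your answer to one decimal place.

Propagate each source to the receiver with L = L_ref − 20·log₁₀(r/r_ref), then add intensities.
CNC lathe: 91 − 20·log₁₀(20.4/3.9) = 91 − 14.37 = 76.63 dB(A).
exhaust stack: 93 − 20·log₁₀(35.6/3.9) = 93 − 19.21 = 73.79 dB(A).
packaged HVAC unit: 76 − 20·log₁₀(30.2/3.9) = 76 − 17.78 = 58.22 dB(A).
Σ 10^(L/10) = 7.062e+07 → L_total = 10·log₁₀(7.062e+07) = 78.49 dB(A).

78.5 dB(A)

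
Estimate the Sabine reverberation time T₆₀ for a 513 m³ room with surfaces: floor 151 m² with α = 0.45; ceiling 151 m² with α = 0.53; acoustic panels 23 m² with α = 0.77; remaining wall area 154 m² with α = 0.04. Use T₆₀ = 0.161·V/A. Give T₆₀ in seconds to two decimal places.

0.48 s

A = Σ Sᵢαᵢ = 151·0.45 + 151·0.53 + 23·0.77 + 154·0.04 = 171.85 m².
T₆₀ = 0.161 × 513 / 171.85 = 0.481 s.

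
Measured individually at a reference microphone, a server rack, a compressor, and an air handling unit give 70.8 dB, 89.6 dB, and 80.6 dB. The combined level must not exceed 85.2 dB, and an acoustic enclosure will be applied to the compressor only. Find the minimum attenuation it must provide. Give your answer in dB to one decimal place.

The untreated sources together contribute 10^(70.8/10) + 10^(80.6/10) = 1.268e+08, i.e. 81.03 dB.
The limit corresponds to 10^(85.2/10) = 3.311e+08; subtracting the fixed part leaves 2.043e+08 for the compressor, i.e. 83.10 dB.
Required insertion loss = 89.6 − 83.10 = 6.50 dB.

6.5 dB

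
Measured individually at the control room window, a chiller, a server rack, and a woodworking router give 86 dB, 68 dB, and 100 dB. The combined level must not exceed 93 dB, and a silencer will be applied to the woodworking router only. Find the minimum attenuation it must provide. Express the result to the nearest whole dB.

Fixed contribution from the other sources: Σ 10^(L/10) = 10^(86/10) + 10^(68/10) = 4.044e+08 (86.07 dB).
The limit corresponds to 10^(93/10) = 1.995e+09; subtracting the fixed part leaves 1.591e+09 for the woodworking router, i.e. 92.02 dB.
So the woodworking router must be reduced from 100 to 92.02 dB: IL = 7.98 dB.

8 dB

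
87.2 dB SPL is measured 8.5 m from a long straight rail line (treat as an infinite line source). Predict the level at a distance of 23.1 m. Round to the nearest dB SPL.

Cylindrical spreading from a line source gives a 10·log₁₀(r₂/r₁) drop.
L₂ = 87.2 − 10·log₁₀(23.1/8.5) = 87.2 − 4.342 = 82.86 dB SPL.

83 dB SPL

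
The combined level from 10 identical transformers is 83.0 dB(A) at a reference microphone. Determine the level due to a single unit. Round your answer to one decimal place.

73.0 dB(A)

10 equal contributions raise the level by 10·log₁₀ 10 = 10.000 dB, so each unit alone gives 83.0 − 10.000.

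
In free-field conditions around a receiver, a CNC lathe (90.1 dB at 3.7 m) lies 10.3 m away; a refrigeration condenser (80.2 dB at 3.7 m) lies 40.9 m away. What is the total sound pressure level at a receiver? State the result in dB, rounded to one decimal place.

Apply inverse-square spreading to bring every level to the receiver, then sum 10^(L/10).
CNC lathe: 90.1 − 20·log₁₀(10.3/3.7) = 90.1 − 8.89 = 81.21 dB.
refrigeration condenser: 80.2 − 20·log₁₀(40.9/3.7) = 80.2 − 20.87 = 59.33 dB.
Σ 10^(L/10) = 1.329e+08 → L_total = 10·log₁₀(1.329e+08) = 81.24 dB.

81.2 dB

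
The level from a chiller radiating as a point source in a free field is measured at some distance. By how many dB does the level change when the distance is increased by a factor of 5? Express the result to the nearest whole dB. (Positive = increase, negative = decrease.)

-14 dB

A point source loses 6 dB per doubling of distance; generally ΔL = −20·log₁₀(r₂/r₁).
ΔL = −20·log₁₀(5) = -13.98 dB.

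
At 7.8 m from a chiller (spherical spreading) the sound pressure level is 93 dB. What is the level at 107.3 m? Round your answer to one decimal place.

Point-source attenuation: ΔL = 20·log₁₀(r₂/r₁) = 20·log₁₀(107.3/7.8) = 22.770 dB.
L₂ = 93 − 20·log₁₀(107.3/7.8) = 93 − 22.770 = 70.23 dB.

70.2 dB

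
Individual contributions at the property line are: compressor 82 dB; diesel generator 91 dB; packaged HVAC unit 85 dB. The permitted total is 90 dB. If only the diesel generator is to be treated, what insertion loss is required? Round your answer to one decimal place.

The untreated sources together contribute 10^(82/10) + 10^(85/10) = 4.747e+08, i.e. 86.76 dB.
The limit corresponds to 10^(90/10) = 1.000e+09; subtracting the fixed part leaves 5.253e+08 for the diesel generator, i.e. 87.20 dB.
So the diesel generator must be reduced from 91 to 87.20 dB: IL = 3.80 dB.

3.8 dB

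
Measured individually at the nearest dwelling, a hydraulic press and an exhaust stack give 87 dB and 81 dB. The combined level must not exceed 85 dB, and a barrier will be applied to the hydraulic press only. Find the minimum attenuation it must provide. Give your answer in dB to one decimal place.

4.2 dB

Everything except the hydraulic press sums to 10^(81/10) = 1.259e+08 in linear terms, 81.00 dB.
To meet 85 dB overall, the treated hydraulic press may contribute at most 10^(85/10) − 1.259e+08 = 1.903e+08, i.e. 82.80 dB.
Required insertion loss = 87 − 82.80 = 4.20 dB.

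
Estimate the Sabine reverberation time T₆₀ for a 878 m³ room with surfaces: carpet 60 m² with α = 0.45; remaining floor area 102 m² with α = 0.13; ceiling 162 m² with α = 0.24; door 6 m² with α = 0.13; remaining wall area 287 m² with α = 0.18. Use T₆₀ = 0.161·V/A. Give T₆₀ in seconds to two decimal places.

1.07 s

A = Σ Sᵢαᵢ = 60·0.45 + 102·0.13 + 162·0.24 + 6·0.13 + 287·0.18 = 131.58 m².
T₆₀ = 0.161 × 878 / 131.58 = 1.074 s.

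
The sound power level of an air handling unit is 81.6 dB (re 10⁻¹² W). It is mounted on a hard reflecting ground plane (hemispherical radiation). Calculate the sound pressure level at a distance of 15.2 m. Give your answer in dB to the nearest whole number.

The power spreads over a hemisphere of area 2π·r², so L_p = L_w − 10·log₁₀(2π·r²).
2π·r² = 1452 m², 10·log₁₀ of that is 31.619 dB.
L_p = 81.6 − 31.619 = 49.98 dB.

50 dB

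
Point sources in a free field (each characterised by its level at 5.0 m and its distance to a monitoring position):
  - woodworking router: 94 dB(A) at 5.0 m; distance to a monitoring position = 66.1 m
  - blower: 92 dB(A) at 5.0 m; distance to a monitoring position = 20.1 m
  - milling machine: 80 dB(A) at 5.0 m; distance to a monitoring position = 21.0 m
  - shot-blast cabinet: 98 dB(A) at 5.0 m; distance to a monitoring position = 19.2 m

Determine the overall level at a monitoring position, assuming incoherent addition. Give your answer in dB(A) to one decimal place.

Apply inverse-square spreading to bring every level to the receiver, then sum 10^(L/10).
woodworking router: 94 − 20·log₁₀(66.1/5.0) = 94 − 22.42 = 71.58 dB(A).
blower: 92 − 20·log₁₀(20.1/5.0) = 92 − 12.08 = 79.92 dB(A).
milling machine: 80 − 20·log₁₀(21.0/5.0) = 80 − 12.46 = 67.54 dB(A).
shot-blast cabinet: 98 − 20·log₁₀(19.2/5.0) = 98 − 11.69 = 86.31 dB(A).
Σ 10^(L/10) = 5.460e+08 → L_total = 10·log₁₀(5.460e+08) = 87.37 dB(A).

87.4 dB(A)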